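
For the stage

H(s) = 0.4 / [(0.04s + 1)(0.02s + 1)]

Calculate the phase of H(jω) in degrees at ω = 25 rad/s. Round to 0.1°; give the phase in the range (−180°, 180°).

-71.6°

At ω = 25 rad/s:
pole (1 + j25·0.04) = 1 + j1 → |·| ≈ 1.4142, ∠ ≈ 45.00°
pole (1 + j25·0.02) = 1 + j0.5 → |·| ≈ 1.118, ∠ ≈ 26.57°
∠H = (0°) − (45.00° + 26.57°) = -71.57°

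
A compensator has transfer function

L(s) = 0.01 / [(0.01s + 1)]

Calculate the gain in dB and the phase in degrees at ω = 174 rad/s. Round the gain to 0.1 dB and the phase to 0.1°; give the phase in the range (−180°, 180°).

-46.1 dB, -60.1°

At ω = 174 rad/s:
pole (1 + j174·0.01) = 1 + j1.74 → |·| ≈ 2.0069, ∠ ≈ 60.11°
|L| = 0.01 · 1 / (2.0069) ≈ 0.0049828
Gain = 20 log₁₀(0.0049828) ≈ -46.05 dB
∠L = (0°) − (60.11°) = -60.11°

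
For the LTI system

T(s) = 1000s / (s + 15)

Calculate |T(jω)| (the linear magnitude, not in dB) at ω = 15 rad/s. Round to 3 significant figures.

At s = jω = j15:
zero at origin: s = j15 → |·| = 15, ∠ = 90.00°
pole (s+15): 15 + j15 → |·| = √(15²+15²) = √450 ≈ 21.213, ∠ = arctan(15/15) ≈ 45.00°
|T| = 1000 · 15 / 21.213 ≈ 707.11

707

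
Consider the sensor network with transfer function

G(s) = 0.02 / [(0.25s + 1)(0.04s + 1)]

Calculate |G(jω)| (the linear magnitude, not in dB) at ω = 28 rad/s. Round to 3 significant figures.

At ω = 28 rad/s:
pole (1 + j28·0.25) = 1 + j7 → |·| ≈ 7.0711, ∠ ≈ 81.87°
pole (1 + j28·0.04) = 1 + j1.12 → |·| ≈ 1.5015, ∠ ≈ 48.24°
|G| = 0.02 · 1 / (7.0711 · 1.5015) ≈ 0.0018837

0.00188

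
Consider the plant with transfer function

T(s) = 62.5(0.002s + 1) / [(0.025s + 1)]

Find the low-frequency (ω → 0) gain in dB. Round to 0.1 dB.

T(0) = 62.5 · 1 / 1 = 62.5
20 log₁₀(62.5) ≈ 35.92 dB

35.9 dB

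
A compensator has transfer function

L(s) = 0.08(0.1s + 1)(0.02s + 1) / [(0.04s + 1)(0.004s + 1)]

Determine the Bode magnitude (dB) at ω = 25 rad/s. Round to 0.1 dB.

At ω = 25 rad/s:
zero (1 + j25·0.1) = 1 + j2.5 → |·| ≈ 2.6926, ∠ ≈ 68.20°
zero (1 + j25·0.02) = 1 + j0.5 → |·| ≈ 1.118, ∠ ≈ 26.57°
pole (1 + j25·0.04) = 1 + j1 → |·| ≈ 1.4142, ∠ ≈ 45.00°
pole (1 + j25·0.004) = 1 + j0.1 → |·| ≈ 1.005, ∠ ≈ 5.71°
|L| = 0.08 · 2.6926 · 1.118 / (1.4142 · 1.005) ≈ 0.16944
Gain = 20 log₁₀(0.16944) ≈ -15.42 dB

-15.4 dB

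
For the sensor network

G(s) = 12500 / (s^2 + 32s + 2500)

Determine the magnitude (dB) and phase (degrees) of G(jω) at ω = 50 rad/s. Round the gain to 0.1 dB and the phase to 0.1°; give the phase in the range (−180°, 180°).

At s = jω = j50:
quadratic: (j50)² + 32·j50 + 2500 = 0 + j1600 → |·| ≈ 1600, ∠ ≈ 90.00°
|G| = 12500 / 1600 ≈ 7.8125
Gain = 20 log₁₀(7.8125) ≈ 17.86 dB
∠G = 0.00° − 90.00° = -90.00°

17.9 dB, -90.0°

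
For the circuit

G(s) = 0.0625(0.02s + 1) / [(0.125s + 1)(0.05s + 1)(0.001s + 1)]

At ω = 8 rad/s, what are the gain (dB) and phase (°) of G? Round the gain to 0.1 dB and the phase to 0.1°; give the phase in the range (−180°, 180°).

At ω = 8 rad/s:
zero (1 + j8·0.02) = 1 + j0.16 → |·| ≈ 1.0127, ∠ ≈ 9.09°
pole (1 + j8·0.125) = 1 + j1 → |·| ≈ 1.4142, ∠ ≈ 45.00°
pole (1 + j8·0.05) = 1 + j0.4 → |·| ≈ 1.077, ∠ ≈ 21.80°
pole (1 + j8·0.001) = 1 + j0.008 → |·| ≈ 1, ∠ ≈ 0.46°
|G| = 0.0625 · 1.0127 / (1.4142 · 1.077 · 1) ≈ 0.041556
Gain = 20 log₁₀(0.041556) ≈ -27.63 dB
∠G = (9.09°) − (45.00° + 21.80° + 0.46°) = -58.17°

-27.6 dB, -58.2°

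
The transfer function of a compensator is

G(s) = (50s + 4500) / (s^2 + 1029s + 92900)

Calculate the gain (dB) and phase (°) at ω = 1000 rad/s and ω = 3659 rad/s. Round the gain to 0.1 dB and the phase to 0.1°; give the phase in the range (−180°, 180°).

ω = 1000: -28.7 dB, -46.5°; ω = 3659: -37.6 dB, -75.6°

Substitute s = j1000:
Numerator: 50(j1000) + 4500 = 4500 + j50000
Denominator: (j1000)^2 + 1029(j1000) + 92900 = -907100 + j1029000
|N| = √(4500² + 50000²) ≈ 50202, ∠N ≈ 84.86°
|D| = √(907100² + 1029000²) ≈ 1.3717e+06, ∠D ≈ 131.40°
|G| = 50202 / 1.3717e+06 ≈ 0.036598
Gain = 20 log₁₀(0.036598) ≈ -28.73 dB
∠G = 84.86° − 131.40° = -46.54°

Substitute s = j3659:
Numerator: 50(j3659) + 4500 = 4500 + j182950
Denominator: (j3659)^2 + 1029(j3659) + 92900 = -13295381 + j3765111
|N| = √(4500² + 182950²) ≈ 1.8301e+05, ∠N ≈ 88.59°
|D| = √(13295381² + 3765111²) ≈ 1.3818e+07, ∠D ≈ 164.19°
|G| = 1.8301e+05 / 1.3818e+07 ≈ 0.013244
Gain = 20 log₁₀(0.013244) ≈ -37.56 dB
∠G = 88.59° − 164.19° = -75.60°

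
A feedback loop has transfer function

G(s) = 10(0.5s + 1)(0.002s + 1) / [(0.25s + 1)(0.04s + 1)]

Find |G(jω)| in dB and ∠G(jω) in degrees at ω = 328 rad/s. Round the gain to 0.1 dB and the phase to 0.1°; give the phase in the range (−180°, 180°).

5.2 dB, -52.0°

At ω = 328 rad/s:
zero (1 + j328·0.5) = 1 + j164 → |·| ≈ 164, ∠ ≈ 89.65°
zero (1 + j328·0.002) = 1 + j0.656 → |·| ≈ 1.196, ∠ ≈ 33.26°
pole (1 + j328·0.25) = 1 + j82 → |·| ≈ 82.006, ∠ ≈ 89.30°
pole (1 + j328·0.04) = 1 + j13.12 → |·| ≈ 13.158, ∠ ≈ 85.64°
|G| = 10 · 164 · 1.196 / (82.006 · 13.158) ≈ 1.8178
Gain = 20 log₁₀(1.8178) ≈ 5.19 dB
∠G = (89.65° + 33.26°) − (89.30° + 85.64°) = -52.03°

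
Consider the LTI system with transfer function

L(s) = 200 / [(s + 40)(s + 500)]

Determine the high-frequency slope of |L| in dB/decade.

-40 dB/decade

Each pole contributes −20 dB/decade at high frequency; each zero contributes +20 dB/decade.
Net: 0 zero(s) − 2 pole(s) → -40 dB/decade.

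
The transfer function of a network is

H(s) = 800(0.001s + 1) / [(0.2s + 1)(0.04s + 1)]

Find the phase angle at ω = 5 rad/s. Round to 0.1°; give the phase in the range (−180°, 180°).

At ω = 5 rad/s:
zero (1 + j5·0.001) = 1 + j0.005 → |·| ≈ 1, ∠ ≈ 0.29°
pole (1 + j5·0.2) = 1 + j1 → |·| ≈ 1.4142, ∠ ≈ 45.00°
pole (1 + j5·0.04) = 1 + j0.2 → |·| ≈ 1.0198, ∠ ≈ 11.31°
∠H = (0.29°) − (45.00° + 11.31°) = -56.02°

-56.0°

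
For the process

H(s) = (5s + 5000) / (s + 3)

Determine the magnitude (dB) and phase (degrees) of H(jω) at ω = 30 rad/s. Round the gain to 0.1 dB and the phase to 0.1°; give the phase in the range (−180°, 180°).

44.4 dB, -82.6°

Substitute s = j30:
Numerator: 5(j30) + 5000 = 5000 + j150
Denominator: (j30) + 3 = 3 + j30
|N| = √(5000² + 150²) ≈ 5002.2, ∠N ≈ 1.72°
|D| = √(3² + 30²) ≈ 30.15, ∠D ≈ 84.29°
|H| = 5002.2 / 30.15 ≈ 165.91
Gain = 20 log₁₀(165.91) ≈ 44.40 dB
∠H = 1.72° − 84.29° = -82.57°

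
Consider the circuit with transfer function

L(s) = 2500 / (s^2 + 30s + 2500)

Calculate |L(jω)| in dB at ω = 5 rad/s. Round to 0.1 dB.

At s = jω = j5:
quadratic: (j5)² + 30·j5 + 2500 = 2475 + j150 → |·| ≈ 2479.5, ∠ ≈ 3.47°
|L| = 2500 / 2479.5 ≈ 1.0083
Gain = 20 log₁₀(1.0083) ≈ 0.07 dB

0.1 dB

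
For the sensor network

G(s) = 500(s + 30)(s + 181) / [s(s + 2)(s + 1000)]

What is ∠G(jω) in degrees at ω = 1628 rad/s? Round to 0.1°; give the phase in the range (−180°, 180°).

-65.8°

At s = jω = j1628:
zero (s+30): 30 + j1628 → |·| = √(30²+1628²) = √2651284 ≈ 1628.3, ∠ = arctan(1628/30) ≈ 88.94°
zero (s+181): 181 + j1628 → |·| = √(181²+1628²) = √2683145 ≈ 1638, ∠ = arctan(1628/181) ≈ 83.66°
pole (s+2): 2 + j1628 → |·| = √(2²+1628²) = √2650388 ≈ 1628, ∠ = arctan(1628/2) ≈ 89.93°
pole (s+1000): 1000 + j1628 → |·| = √(1000²+1628²) = √3650384 ≈ 1910.6, ∠ = arctan(1628/1000) ≈ 58.44°
pole at origin: |s| = 1628, ∠ = 90.00° (in denominator)
∠G = 172.60° − 238.37° = -65.77°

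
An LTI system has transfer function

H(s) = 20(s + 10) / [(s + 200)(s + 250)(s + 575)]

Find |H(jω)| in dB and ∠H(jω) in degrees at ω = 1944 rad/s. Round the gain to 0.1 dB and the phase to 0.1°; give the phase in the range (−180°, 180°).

-106.0 dB, -150.6°

At s = jω = j1944:
zero (s+10): 10 + j1944 → |·| = √(10²+1944²) = √3779236 ≈ 1944, ∠ = arctan(1944/10) ≈ 89.71°
pole (s+200): 200 + j1944 → |·| = √(200²+1944²) = √3819136 ≈ 1954.3, ∠ = arctan(1944/200) ≈ 84.13°
pole (s+250): 250 + j1944 → |·| = √(250²+1944²) = √3841636 ≈ 1960, ∠ = arctan(1944/250) ≈ 82.67°
pole (s+575): 575 + j1944 → |·| = √(575²+1944²) = √4109761 ≈ 2027.3, ∠ = arctan(1944/575) ≈ 73.52°
|H| = 20 · 1944 / 7.7654e+09 ≈ 5.0068e-06
Gain = 20 log₁₀(5.0068e-06) ≈ -106.01 dB
∠H = 89.71° − 240.32° = -150.61°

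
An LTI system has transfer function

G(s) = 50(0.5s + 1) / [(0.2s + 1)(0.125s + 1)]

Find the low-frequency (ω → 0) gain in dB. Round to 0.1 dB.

G(0) = 50 · 1 / 1 = 50
20 log₁₀(50) ≈ 33.98 dB

34.0 dB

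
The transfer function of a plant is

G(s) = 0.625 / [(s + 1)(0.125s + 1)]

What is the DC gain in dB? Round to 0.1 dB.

G(0) = 0.625 · 1 / 1 = 0.625
20 log₁₀(0.625) ≈ -4.08 dB

-4.1 dB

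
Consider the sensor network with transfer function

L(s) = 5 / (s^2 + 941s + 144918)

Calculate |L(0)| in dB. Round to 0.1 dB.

L(0) = 5 / 144918 ≈ 3.4502e-05
20 log₁₀(3.4502e-05) ≈ -89.24 dB

-89.2 dB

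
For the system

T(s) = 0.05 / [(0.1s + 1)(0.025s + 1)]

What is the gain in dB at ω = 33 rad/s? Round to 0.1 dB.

At ω = 33 rad/s:
pole (1 + j33·0.1) = 1 + j3.3 → |·| ≈ 3.4482, ∠ ≈ 73.14°
pole (1 + j33·0.025) = 1 + j0.825 → |·| ≈ 1.2964, ∠ ≈ 39.52°
|T| = 0.05 · 1 / (3.4482 · 1.2964) ≈ 0.011185
Gain = 20 log₁₀(0.011185) ≈ -39.03 dB

-39.0 dB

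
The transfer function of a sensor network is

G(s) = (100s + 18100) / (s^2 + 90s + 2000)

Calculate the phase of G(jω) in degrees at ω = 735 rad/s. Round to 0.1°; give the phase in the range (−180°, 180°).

-96.8°

Substitute s = j735:
Numerator: 100(j735) + 18100 = 18100 + j73500
Denominator: (j735)^2 + 90(j735) + 2000 = -538225 + j66150
|N| = √(18100² + 73500²) ≈ 75696, ∠N ≈ 76.17°
|D| = √(538225² + 66150²) ≈ 5.4227e+05, ∠D ≈ 172.99°
∠G = 76.17° − 172.99° = -96.82°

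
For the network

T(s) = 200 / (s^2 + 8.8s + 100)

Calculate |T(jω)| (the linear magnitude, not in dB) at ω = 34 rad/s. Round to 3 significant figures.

0.182

At s = jω = j34:
quadratic: (j34)² + 8.8·j34 + 100 = -1056 + j299.2 → |·| ≈ 1097.6, ∠ ≈ 164.18°
|T| = 200 / 1097.6 ≈ 0.18222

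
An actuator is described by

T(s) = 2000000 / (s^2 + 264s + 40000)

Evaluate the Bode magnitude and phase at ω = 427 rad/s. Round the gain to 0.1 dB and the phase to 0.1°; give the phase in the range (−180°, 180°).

20.8 dB, -141.6°

At s = jω = j427:
quadratic: (j427)² + 264·j427 + 40000 = -142329 + j112728 → |·| ≈ 1.8156e+05, ∠ ≈ 141.62°
|T| = 2000000 / 1.8156e+05 ≈ 11.016
Gain = 20 log₁₀(11.016) ≈ 20.84 dB
∠T = 0.00° − 141.62° = -141.62°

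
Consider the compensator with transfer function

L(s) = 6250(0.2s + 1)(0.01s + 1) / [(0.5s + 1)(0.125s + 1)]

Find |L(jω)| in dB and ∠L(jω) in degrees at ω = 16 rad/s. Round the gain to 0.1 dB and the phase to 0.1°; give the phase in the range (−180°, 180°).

61.4 dB, -64.6°

At ω = 16 rad/s:
zero (1 + j16·0.2) = 1 + j3.2 → |·| ≈ 3.3526, ∠ ≈ 72.65°
zero (1 + j16·0.01) = 1 + j0.16 → |·| ≈ 1.0127, ∠ ≈ 9.09°
pole (1 + j16·0.5) = 1 + j8 → |·| ≈ 8.0623, ∠ ≈ 82.87°
pole (1 + j16·0.125) = 1 + j2 → |·| ≈ 2.2361, ∠ ≈ 63.43°
|L| = 6250 · 3.3526 · 1.0127 / (8.0623 · 2.2361) ≈ 1177
Gain = 20 log₁₀(1177) ≈ 61.42 dB
∠L = (72.65° + 9.09°) − (82.87° + 63.43°) = -64.56°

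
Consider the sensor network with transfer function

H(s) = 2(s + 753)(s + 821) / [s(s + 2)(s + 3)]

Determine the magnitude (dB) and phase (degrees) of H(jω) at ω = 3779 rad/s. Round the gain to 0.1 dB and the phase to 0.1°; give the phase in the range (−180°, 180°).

At s = jω = j3779:
zero (s+753): 753 + j3779 → |·| = √(753²+3779²) = √14847850 ≈ 3853.3, ∠ = arctan(3779/753) ≈ 78.73°
zero (s+821): 821 + j3779 → |·| = √(821²+3779²) = √14954882 ≈ 3867.2, ∠ = arctan(3779/821) ≈ 77.74°
pole (s+2): 2 + j3779 → |·| = √(2²+3779²) = √14280845 ≈ 3779, ∠ = arctan(3779/2) ≈ 89.97°
pole (s+3): 3 + j3779 → |·| = √(3²+3779²) = √14280850 ≈ 3779, ∠ = arctan(3779/3) ≈ 89.95°
pole at origin: |s| = 3779, ∠ = 90.00° (in denominator)
|H| = 2 · 1.4901e+07 / 5.3967e+10 ≈ 0.00055223
Gain = 20 log₁₀(0.00055223) ≈ -65.16 dB
∠H = 156.47° − 269.92° = -113.45°

-65.2 dB, -113.5°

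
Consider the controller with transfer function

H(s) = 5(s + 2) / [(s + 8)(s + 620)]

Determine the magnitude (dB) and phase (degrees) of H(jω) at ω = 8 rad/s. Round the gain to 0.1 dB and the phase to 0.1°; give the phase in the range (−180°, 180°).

At s = jω = j8:
zero (s+2): 2 + j8 → |·| = √(2²+8²) = √68 ≈ 8.2462, ∠ = arctan(8/2) ≈ 75.96°
pole (s+8): 8 + j8 → |·| = √(8²+8²) = √128 ≈ 11.314, ∠ = arctan(8/8) ≈ 45.00°
pole (s+620): 620 + j8 → |·| = √(620²+8²) = √384464 ≈ 620.05, ∠ = arctan(8/620) ≈ 0.74°
|H| = 5 · 8.2462 / 7015.2 ≈ 0.0058774
Gain = 20 log₁₀(0.0058774) ≈ -44.62 dB
∠H = 75.96° − 45.74° = 30.22°

-44.6 dB, 30.2°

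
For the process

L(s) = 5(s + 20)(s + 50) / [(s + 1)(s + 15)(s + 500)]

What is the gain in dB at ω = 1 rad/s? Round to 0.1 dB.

At s = jω = j1:
zero (s+20): 20 + j1 → |·| = √(20²+1²) = √401 ≈ 20.025, ∠ = arctan(1/20) ≈ 2.86°
zero (s+50): 50 + j1 → |·| = √(50²+1²) = √2501 ≈ 50.01, ∠ = arctan(1/50) ≈ 1.15°
pole (s+1): 1 + j1 → |·| = √(1²+1²) = √2 ≈ 1.4142, ∠ = arctan(1/1) ≈ 45.00°
pole (s+15): 15 + j1 → |·| = √(15²+1²) = √226 ≈ 15.033, ∠ = arctan(1/15) ≈ 3.81°
pole (s+500): 500 + j1 → |·| = √(500²+1²) = √250001 ≈ 500, ∠ = arctan(1/500) ≈ 0.11°
|L| = 5 · 1001.5 / 10630 ≈ 0.47107
Gain = 20 log₁₀(0.47107) ≈ -6.54 dB

-6.5 dB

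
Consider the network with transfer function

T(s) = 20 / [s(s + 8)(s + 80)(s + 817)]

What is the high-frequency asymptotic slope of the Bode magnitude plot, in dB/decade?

Each pole contributes −20 dB/decade at high frequency; each zero contributes +20 dB/decade.
Net: 0 zero(s) − 4 pole(s) → -80 dB/decade.

-80 dB/decade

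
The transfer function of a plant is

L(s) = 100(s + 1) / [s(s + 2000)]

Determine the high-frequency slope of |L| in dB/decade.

-20 dB/decade

Each pole contributes −20 dB/decade at high frequency; each zero contributes +20 dB/decade.
Net: 1 zero(s) − 2 pole(s) → -20 dB/decade.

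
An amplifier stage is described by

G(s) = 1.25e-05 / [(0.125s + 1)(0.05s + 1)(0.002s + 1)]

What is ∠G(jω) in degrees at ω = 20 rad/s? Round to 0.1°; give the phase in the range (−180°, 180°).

At ω = 20 rad/s:
pole (1 + j20·0.125) = 1 + j2.5 → |·| ≈ 2.6926, ∠ ≈ 68.20°
pole (1 + j20·0.05) = 1 + j1 → |·| ≈ 1.4142, ∠ ≈ 45.00°
pole (1 + j20·0.002) = 1 + j0.04 → |·| ≈ 1.0008, ∠ ≈ 2.29°
∠G = (0°) − (68.20° + 45.00° + 2.29°) = -115.49°

-115.5°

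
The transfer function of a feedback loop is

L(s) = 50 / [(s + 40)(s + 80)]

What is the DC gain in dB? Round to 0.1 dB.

-36.1 dB

L(0) = 50 / (40·80) = 0.015625
20 log₁₀(0.015625) ≈ -36.12 dB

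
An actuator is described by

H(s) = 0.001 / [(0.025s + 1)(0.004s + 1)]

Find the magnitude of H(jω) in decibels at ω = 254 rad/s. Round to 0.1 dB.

-79.2 dB

At ω = 254 rad/s:
pole (1 + j254·0.025) = 1 + j6.35 → |·| ≈ 6.4283, ∠ ≈ 81.05°
pole (1 + j254·0.004) = 1 + j1.016 → |·| ≈ 1.4256, ∠ ≈ 45.45°
|H| = 0.001 · 1 / (6.4283 · 1.4256) ≈ 0.00010912
Gain = 20 log₁₀(0.00010912) ≈ -79.24 dB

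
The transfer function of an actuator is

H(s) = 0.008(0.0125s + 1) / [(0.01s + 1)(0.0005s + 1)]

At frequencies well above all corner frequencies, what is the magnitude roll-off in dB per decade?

-20 dB/decade

Each pole contributes −20 dB/decade at high frequency; each zero contributes +20 dB/decade.
Net: 1 zero(s) − 2 pole(s) → -20 dB/decade.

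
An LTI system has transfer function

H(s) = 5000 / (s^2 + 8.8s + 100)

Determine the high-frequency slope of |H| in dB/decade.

Each pole contributes −20 dB/decade at high frequency; each zero contributes +20 dB/decade.
Net: 0 zero(s) − 2 pole(s) → -40 dB/decade.

-40 dB/decade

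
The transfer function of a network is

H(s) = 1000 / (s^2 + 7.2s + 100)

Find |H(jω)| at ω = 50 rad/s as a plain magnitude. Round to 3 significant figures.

At s = jω = j50:
quadratic: (j50)² + 7.2·j50 + 100 = -2400 + j360 → |·| ≈ 2426.8, ∠ ≈ 171.47°
|H| = 1000 / 2426.8 ≈ 0.41207

0.412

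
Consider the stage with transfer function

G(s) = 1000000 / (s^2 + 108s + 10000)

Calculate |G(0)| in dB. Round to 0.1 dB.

40.0 dB

G(0) = 1000000 / 10000 = 100
20 log₁₀(100) ≈ 40.00 dB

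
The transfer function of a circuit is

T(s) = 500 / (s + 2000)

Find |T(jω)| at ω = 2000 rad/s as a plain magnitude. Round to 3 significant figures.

At s = jω = j2000:
pole (s+2000): 2000 + j2000 → |·| = √(2000²+2000²) = √8000000 ≈ 2828.4, ∠ = arctan(2000/2000) ≈ 45.00°
|T| = 500 / 2828.4 ≈ 0.17678

0.177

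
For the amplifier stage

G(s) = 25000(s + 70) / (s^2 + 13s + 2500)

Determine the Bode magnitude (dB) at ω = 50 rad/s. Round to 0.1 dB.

At s = jω = j50:
zero (s+70): 70 + j50 → |·| = √(70²+50²) = √7400 ≈ 86.023, ∠ = arctan(50/70) ≈ 35.54°
quadratic: (j50)² + 13·j50 + 2500 = 0 + j650 → |·| ≈ 650, ∠ ≈ 90.00°
|G| = 25000 · 86.023 / 650 ≈ 3308.6
Gain = 20 log₁₀(3308.6) ≈ 70.39 dB

70.4 dB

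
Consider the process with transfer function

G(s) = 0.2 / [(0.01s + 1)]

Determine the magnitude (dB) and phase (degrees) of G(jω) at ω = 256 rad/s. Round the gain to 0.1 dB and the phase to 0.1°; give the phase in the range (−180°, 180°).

At ω = 256 rad/s:
pole (1 + j256·0.01) = 1 + j2.56 → |·| ≈ 2.7484, ∠ ≈ 68.66°
|G| = 0.2 · 1 / (2.7484) ≈ 0.07277
Gain = 20 log₁₀(0.07277) ≈ -22.76 dB
∠G = (0°) − (68.66°) = -68.66°

-22.8 dB, -68.7°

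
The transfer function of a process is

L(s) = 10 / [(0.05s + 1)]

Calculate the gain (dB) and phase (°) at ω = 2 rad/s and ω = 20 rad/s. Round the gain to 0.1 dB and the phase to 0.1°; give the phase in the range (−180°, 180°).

ω = 2: 20.0 dB, -5.7°; ω = 20: 17.0 dB, -45.0°

At ω = 2 rad/s:
pole (1 + j2·0.05) = 1 + j0.1 → |·| ≈ 1.005, ∠ ≈ 5.71°
|L| = 10 · 1 / (1.005) ≈ 9.9502
Gain = 20 log₁₀(9.9502) ≈ 19.96 dB
∠L = (0°) − (5.71°) = -5.71°

At ω = 20 rad/s:
pole (1 + j20·0.05) = 1 + j1 → |·| ≈ 1.4142, ∠ ≈ 45.00°
|L| = 10 · 1 / (1.4142) ≈ 7.0711
Gain = 20 log₁₀(7.0711) ≈ 16.99 dB
∠L = (0°) − (45.00°) = -45.00°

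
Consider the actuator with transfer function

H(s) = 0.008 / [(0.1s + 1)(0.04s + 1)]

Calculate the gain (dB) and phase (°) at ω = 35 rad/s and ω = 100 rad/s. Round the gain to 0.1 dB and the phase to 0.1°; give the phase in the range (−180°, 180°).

ω = 35: -57.9 dB, -128.5°; ω = 100: -74.3 dB, -160.3°

At ω = 35 rad/s:
pole (1 + j35·0.1) = 1 + j3.5 → |·| ≈ 3.6401, ∠ ≈ 74.05°
pole (1 + j35·0.04) = 1 + j1.4 → |·| ≈ 1.7205, ∠ ≈ 54.46°
|H| = 0.008 · 1 / (3.6401 · 1.7205) ≈ 0.0012774
Gain = 20 log₁₀(0.0012774) ≈ -57.87 dB
∠H = (0°) − (74.05° + 54.46°) = -128.51°

At ω = 100 rad/s:
pole (1 + j100·0.1) = 1 + j10 → |·| ≈ 10.05, ∠ ≈ 84.29°
pole (1 + j100·0.04) = 1 + j4 → |·| ≈ 4.1231, ∠ ≈ 75.96°
|H| = 0.008 · 1 / (10.05 · 4.1231) ≈ 0.00019306
Gain = 20 log₁₀(0.00019306) ≈ -74.29 dB
∠H = (0°) − (84.29° + 75.96°) = -160.25°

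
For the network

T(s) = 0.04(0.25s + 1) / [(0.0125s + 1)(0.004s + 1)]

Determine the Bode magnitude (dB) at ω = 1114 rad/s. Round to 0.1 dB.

At ω = 1114 rad/s:
zero (1 + j1114·0.25) = 1 + j278.5 → |·| ≈ 278.5, ∠ ≈ 89.79°
pole (1 + j1114·0.0125) = 1 + j13.925 → |·| ≈ 13.961, ∠ ≈ 85.89°
pole (1 + j1114·0.004) = 1 + j4.456 → |·| ≈ 4.5668, ∠ ≈ 77.35°
|T| = 0.04 · 278.5 / (13.961 · 4.5668) ≈ 0.17473
Gain = 20 log₁₀(0.17473) ≈ -15.15 dB

-15.2 dB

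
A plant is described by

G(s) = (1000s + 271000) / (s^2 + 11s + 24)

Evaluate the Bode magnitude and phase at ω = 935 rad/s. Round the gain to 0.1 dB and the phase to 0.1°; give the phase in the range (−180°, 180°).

Substitute s = j935:
Numerator: 1000(j935) + 271000 = 271000 + j935000
Denominator: (j935)^2 + 11(j935) + 24 = -874201 + j10285
|N| = √(271000² + 935000²) ≈ 9.7348e+05, ∠N ≈ 73.84°
|D| = √(874201² + 10285²) ≈ 8.7426e+05, ∠D ≈ 179.33°
|G| = 9.7348e+05 / 8.7426e+05 ≈ 1.1135
Gain = 20 log₁₀(1.1135) ≈ 0.93 dB
∠G = 73.84° − 179.33° = -105.49°

0.9 dB, -105.5°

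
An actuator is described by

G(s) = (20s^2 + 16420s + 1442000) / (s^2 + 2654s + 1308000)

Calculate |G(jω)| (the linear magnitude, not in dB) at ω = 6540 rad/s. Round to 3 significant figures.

19.1

Substitute s = j6540:
Numerator: 20(j6540)^2 + 16420(j6540) + 1442000 = -853990000 + j107386800
Denominator: (j6540)^2 + 2654(j6540) + 1308000 = -41463600 + j17357160
|N| = √(853990000² + 107386800²) ≈ 8.6072e+08, ∠N ≈ 172.83°
|D| = √(41463600² + 17357160²) ≈ 4.495e+07, ∠D ≈ 157.29°
|G| = 8.6072e+08 / 4.495e+07 ≈ 19.148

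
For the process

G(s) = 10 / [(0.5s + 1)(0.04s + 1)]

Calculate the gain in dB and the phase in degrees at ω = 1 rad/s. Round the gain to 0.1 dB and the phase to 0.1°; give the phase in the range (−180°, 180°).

At ω = 1 rad/s:
pole (1 + j1·0.5) = 1 + j0.5 → |·| ≈ 1.118, ∠ ≈ 26.57°
pole (1 + j1·0.04) = 1 + j0.04 → |·| ≈ 1.0008, ∠ ≈ 2.29°
|G| = 10 · 1 / (1.118 · 1.0008) ≈ 8.9374
Gain = 20 log₁₀(8.9374) ≈ 19.02 dB
∠G = (0°) − (26.57° + 2.29°) = -28.86°

19.0 dB, -28.9°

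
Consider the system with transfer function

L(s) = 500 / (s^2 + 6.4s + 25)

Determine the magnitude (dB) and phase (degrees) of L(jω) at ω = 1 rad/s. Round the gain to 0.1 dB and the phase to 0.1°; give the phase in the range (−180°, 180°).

At s = jω = j1:
quadratic: (j1)² + 6.4·j1 + 25 = 24 + j6.4 → |·| ≈ 24.839, ∠ ≈ 14.93°
|L| = 500 / 24.839 ≈ 20.13
Gain = 20 log₁₀(20.13) ≈ 26.08 dB
∠L = 0.00° − 14.93° = -14.93°

26.1 dB, -14.9°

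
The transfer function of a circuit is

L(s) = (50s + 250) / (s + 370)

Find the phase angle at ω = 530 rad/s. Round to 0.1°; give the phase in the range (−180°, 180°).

Substitute s = j530:
Numerator: 50(j530) + 250 = 250 + j26500
Denominator: (j530) + 370 = 370 + j530
|N| = √(250² + 26500²) ≈ 26501, ∠N ≈ 89.46°
|D| = √(370² + 530²) ≈ 646.37, ∠D ≈ 55.08°
∠L = 89.46° − 55.08° = 34.38°

34.4°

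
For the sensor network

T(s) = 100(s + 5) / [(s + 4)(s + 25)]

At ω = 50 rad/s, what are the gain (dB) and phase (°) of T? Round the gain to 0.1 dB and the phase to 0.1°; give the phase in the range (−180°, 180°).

At s = jω = j50:
zero (s+5): 5 + j50 → |·| = √(5²+50²) = √2525 ≈ 50.249, ∠ = arctan(50/5) ≈ 84.29°
pole (s+4): 4 + j50 → |·| = √(4²+50²) = √2516 ≈ 50.16, ∠ = arctan(50/4) ≈ 85.43°
pole (s+25): 25 + j50 → |·| = √(25²+50²) = √3125 ≈ 55.902, ∠ = arctan(50/25) ≈ 63.43°
|T| = 100 · 50.249 / 2804 ≈ 1.792
Gain = 20 log₁₀(1.792) ≈ 5.07 dB
∠T = 84.29° − 148.86° = -64.57°

5.1 dB, -64.6°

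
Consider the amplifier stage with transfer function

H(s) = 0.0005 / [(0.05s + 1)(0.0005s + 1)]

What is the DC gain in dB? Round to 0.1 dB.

-66.0 dB

H(0) = 0.0005 · 1 / 1 = 0.0005
20 log₁₀(0.0005) ≈ -66.02 dB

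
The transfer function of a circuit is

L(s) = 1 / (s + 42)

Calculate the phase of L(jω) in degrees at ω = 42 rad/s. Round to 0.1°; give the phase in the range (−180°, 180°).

-45.0°

Substitute s = j42:
Numerator: 1 = 1 + j0
Denominator: (j42) + 42 = 42 + j42
|N| = √(1² + 0²) ≈ 1, ∠N ≈ 0.00°
|D| = √(42² + 42²) ≈ 59.397, ∠D ≈ 45.00°
∠L = 0.00° − 45.00° = -45.00°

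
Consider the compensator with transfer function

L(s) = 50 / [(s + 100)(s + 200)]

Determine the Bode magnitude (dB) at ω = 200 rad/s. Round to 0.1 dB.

At s = jω = j200:
pole (s+100): 100 + j200 → |·| = √(100²+200²) = √50000 ≈ 223.61, ∠ = arctan(200/100) ≈ 63.43°
pole (s+200): 200 + j200 → |·| = √(200²+200²) = √80000 ≈ 282.84, ∠ = arctan(200/200) ≈ 45.00°
|L| = 50 / 63246 ≈ 0.00079056
Gain = 20 log₁₀(0.00079056) ≈ -62.04 dB

-62.0 dB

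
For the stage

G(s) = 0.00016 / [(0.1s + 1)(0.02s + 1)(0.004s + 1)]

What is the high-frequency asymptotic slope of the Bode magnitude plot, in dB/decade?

Each pole contributes −20 dB/decade at high frequency; each zero contributes +20 dB/decade.
Net: 0 zero(s) − 3 pole(s) → -60 dB/decade.

-60 dB/decade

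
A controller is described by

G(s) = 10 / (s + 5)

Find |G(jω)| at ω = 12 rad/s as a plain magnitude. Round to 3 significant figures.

0.769

At s = jω = j12:
pole (s+5): 5 + j12 → |·| = √(5²+12²) = √169 ≈ 13, ∠ = arctan(12/5) ≈ 67.38°
|G| = 10 / 13 ≈ 0.76923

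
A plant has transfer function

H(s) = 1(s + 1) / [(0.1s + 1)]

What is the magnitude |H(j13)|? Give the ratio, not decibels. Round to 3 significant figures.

7.95

At ω = 13 rad/s:
zero (1 + j13·1) = 1 + j13 → |·| ≈ 13.038, ∠ ≈ 85.60°
pole (1 + j13·0.1) = 1 + j1.3 → |·| ≈ 1.6401, ∠ ≈ 52.43°
|H| = 1 · 13.038 / (1.6401) ≈ 7.9495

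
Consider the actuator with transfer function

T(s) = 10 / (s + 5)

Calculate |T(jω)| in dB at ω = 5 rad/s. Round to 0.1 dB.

Substitute s = j5:
Numerator: 10 = 10 + j0
Denominator: (j5) + 5 = 5 + j5
|N| = √(10² + 0²) ≈ 10, ∠N ≈ 0.00°
|D| = √(5² + 5²) ≈ 7.0711, ∠D ≈ 45.00°
|T| = 10 / 7.0711 ≈ 1.4142
Gain = 20 log₁₀(1.4142) ≈ 3.01 dB

3.0 dB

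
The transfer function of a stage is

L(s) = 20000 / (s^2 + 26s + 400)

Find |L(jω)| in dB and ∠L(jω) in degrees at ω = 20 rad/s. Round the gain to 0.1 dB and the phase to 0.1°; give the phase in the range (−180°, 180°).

31.7 dB, -90.0°

At s = jω = j20:
quadratic: (j20)² + 26·j20 + 400 = 0 + j520 → |·| ≈ 520, ∠ ≈ 90.00°
|L| = 20000 / 520 ≈ 38.462
Gain = 20 log₁₀(38.462) ≈ 31.70 dB
∠L = 0.00° − 90.00° = -90.00°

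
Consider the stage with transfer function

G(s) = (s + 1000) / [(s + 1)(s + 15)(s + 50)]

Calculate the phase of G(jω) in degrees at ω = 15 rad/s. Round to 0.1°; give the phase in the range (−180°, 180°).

-147.0°

At s = jω = j15:
zero (s+1000): 1000 + j15 → |·| = √(1000²+15²) = √1000225 ≈ 1000.1, ∠ = arctan(15/1000) ≈ 0.86°
pole (s+1): 1 + j15 → |·| = √(1²+15²) = √226 ≈ 15.033, ∠ = arctan(15/1) ≈ 86.19°
pole (s+15): 15 + j15 → |·| = √(15²+15²) = √450 ≈ 21.213, ∠ = arctan(15/15) ≈ 45.00°
pole (s+50): 50 + j15 → |·| = √(50²+15²) = √2725 ≈ 52.202, ∠ = arctan(15/50) ≈ 16.70°
∠G = 0.86° − 147.89° = -147.03°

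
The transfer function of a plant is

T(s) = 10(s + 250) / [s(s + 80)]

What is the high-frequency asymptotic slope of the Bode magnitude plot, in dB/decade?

Each pole contributes −20 dB/decade at high frequency; each zero contributes +20 dB/decade.
Net: 1 zero(s) − 2 pole(s) → -20 dB/decade.

-20 dB/decade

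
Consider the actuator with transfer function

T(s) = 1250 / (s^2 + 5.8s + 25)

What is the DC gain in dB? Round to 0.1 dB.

T(0) = 1250 / 25 = 50
20 log₁₀(50) ≈ 33.98 dB

34.0 dB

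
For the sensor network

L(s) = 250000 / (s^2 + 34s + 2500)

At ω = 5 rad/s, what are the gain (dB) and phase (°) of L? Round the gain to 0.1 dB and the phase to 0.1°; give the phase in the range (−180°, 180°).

At s = jω = j5:
quadratic: (j5)² + 34·j5 + 2500 = 2475 + j170 → |·| ≈ 2480.8, ∠ ≈ 3.93°
|L| = 250000 / 2480.8 ≈ 100.77
Gain = 20 log₁₀(100.77) ≈ 40.07 dB
∠L = 0.00° − 3.93° = -3.93°

40.1 dB, -3.9°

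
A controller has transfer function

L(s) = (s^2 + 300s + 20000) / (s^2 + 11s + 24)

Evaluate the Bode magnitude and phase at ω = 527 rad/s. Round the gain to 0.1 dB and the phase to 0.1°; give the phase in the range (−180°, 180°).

0.7 dB, -30.3°

Substitute s = j527:
Numerator: (j527)^2 + 300(j527) + 20000 = -257729 + j158100
Denominator: (j527)^2 + 11(j527) + 24 = -277705 + j5797
|N| = √(257729² + 158100²) ≈ 3.0236e+05, ∠N ≈ 148.47°
|D| = √(277705² + 5797²) ≈ 2.7777e+05, ∠D ≈ 178.80°
|L| = 3.0236e+05 / 2.7777e+05 ≈ 1.0885
Gain = 20 log₁₀(1.0885) ≈ 0.74 dB
∠L = 148.47° − 178.80° = -30.33°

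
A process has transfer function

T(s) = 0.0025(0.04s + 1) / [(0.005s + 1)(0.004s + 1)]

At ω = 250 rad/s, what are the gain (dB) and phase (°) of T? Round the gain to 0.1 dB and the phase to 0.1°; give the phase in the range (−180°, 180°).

-39.1 dB, -12.1°

At ω = 250 rad/s:
zero (1 + j250·0.04) = 1 + j10 → |·| ≈ 10.05, ∠ ≈ 84.29°
pole (1 + j250·0.005) = 1 + j1.25 → |·| ≈ 1.6008, ∠ ≈ 51.34°
pole (1 + j250·0.004) = 1 + j1 → |·| ≈ 1.4142, ∠ ≈ 45.00°
|T| = 0.0025 · 10.05 / (1.6008 · 1.4142) ≈ 0.011098
Gain = 20 log₁₀(0.011098) ≈ -39.10 dB
∠T = (84.29°) − (51.34° + 45.00°) = -12.05°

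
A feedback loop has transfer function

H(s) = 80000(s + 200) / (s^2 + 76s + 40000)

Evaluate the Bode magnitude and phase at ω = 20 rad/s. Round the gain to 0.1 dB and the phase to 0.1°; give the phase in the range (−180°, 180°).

52.2 dB, 3.5°

At s = jω = j20:
zero (s+200): 200 + j20 → |·| = √(200²+20²) = √40400 ≈ 201, ∠ = arctan(20/200) ≈ 5.71°
quadratic: (j20)² + 76·j20 + 40000 = 39600 + j1520 → |·| ≈ 39629, ∠ ≈ 2.20°
|H| = 80000 · 201 / 39629 ≈ 405.76
Gain = 20 log₁₀(405.76) ≈ 52.17 dB
∠H = 5.71° − 2.20° = 3.51°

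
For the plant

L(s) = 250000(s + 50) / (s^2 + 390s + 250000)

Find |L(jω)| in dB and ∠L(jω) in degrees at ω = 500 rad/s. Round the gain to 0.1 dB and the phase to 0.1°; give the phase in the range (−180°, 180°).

At s = jω = j500:
zero (s+50): 50 + j500 → |·| = √(50²+500²) = √252500 ≈ 502.49, ∠ = arctan(500/50) ≈ 84.29°
quadratic: (j500)² + 390·j500 + 250000 = 0 + j195000 → |·| ≈ 1.95e+05, ∠ ≈ 90.00°
|L| = 250000 · 502.49 / 1.95e+05 ≈ 644.22
Gain = 20 log₁₀(644.22) ≈ 56.18 dB
∠L = 84.29° − 90.00° = -5.71°

56.2 dB, -5.7°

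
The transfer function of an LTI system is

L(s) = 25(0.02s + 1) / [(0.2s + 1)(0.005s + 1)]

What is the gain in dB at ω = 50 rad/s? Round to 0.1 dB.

At ω = 50 rad/s:
zero (1 + j50·0.02) = 1 + j1 → |·| ≈ 1.4142, ∠ ≈ 45.00°
pole (1 + j50·0.2) = 1 + j10 → |·| ≈ 10.05, ∠ ≈ 84.29°
pole (1 + j50·0.005) = 1 + j0.25 → |·| ≈ 1.0308, ∠ ≈ 14.04°
|L| = 25 · 1.4142 / (10.05 · 1.0308) ≈ 3.4128
Gain = 20 log₁₀(3.4128) ≈ 10.66 dB

10.7 dB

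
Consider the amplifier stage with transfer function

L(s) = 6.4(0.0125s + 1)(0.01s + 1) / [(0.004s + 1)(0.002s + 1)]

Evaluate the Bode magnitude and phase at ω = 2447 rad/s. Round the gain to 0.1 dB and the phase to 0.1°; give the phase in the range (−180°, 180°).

39.8 dB, 13.2°

At ω = 2447 rad/s:
zero (1 + j2447·0.0125) = 1 + j30.5875 → |·| ≈ 30.604, ∠ ≈ 88.13°
zero (1 + j2447·0.01) = 1 + j24.47 → |·| ≈ 24.49, ∠ ≈ 87.66°
pole (1 + j2447·0.004) = 1 + j9.788 → |·| ≈ 9.839, ∠ ≈ 84.17°
pole (1 + j2447·0.002) = 1 + j4.894 → |·| ≈ 4.9951, ∠ ≈ 78.45°
|L| = 6.4 · 30.604 · 24.49 / (9.839 · 4.9951) ≈ 97.6
Gain = 20 log₁₀(97.6) ≈ 39.79 dB
∠L = (88.13° + 87.66°) − (84.17° + 78.45°) = 13.17°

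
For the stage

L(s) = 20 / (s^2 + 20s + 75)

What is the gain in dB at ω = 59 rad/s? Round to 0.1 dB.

-45.1 dB

Substitute s = j59:
Numerator: 20 = 20 + j0
Denominator: (j59)^2 + 20(j59) + 75 = -3406 + j1180
|N| = √(20² + 0²) ≈ 20, ∠N ≈ 0.00°
|D| = √(3406² + 1180²) ≈ 3604.6, ∠D ≈ 160.89°
|L| = 20 / 3604.6 ≈ 0.0055485
Gain = 20 log₁₀(0.0055485) ≈ -45.12 dB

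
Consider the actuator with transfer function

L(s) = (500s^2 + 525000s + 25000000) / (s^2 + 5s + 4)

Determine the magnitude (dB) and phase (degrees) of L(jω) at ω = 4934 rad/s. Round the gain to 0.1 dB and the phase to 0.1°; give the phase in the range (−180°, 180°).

54.2 dB, -12.0°

Substitute s = j4934:
Numerator: 500(j4934)^2 + 525000(j4934) + 25000000 = -12147178000 + j2590350000
Denominator: (j4934)^2 + 5(j4934) + 4 = -24344352 + j24670
|N| = √(12147178000² + 2590350000²) ≈ 1.242e+10, ∠N ≈ 167.96°
|D| = √(24344352² + 24670²) ≈ 2.4344e+07, ∠D ≈ 179.94°
|L| = 1.242e+10 / 2.4344e+07 ≈ 510.19
Gain = 20 log₁₀(510.19) ≈ 54.15 dB
∠L = 167.96° − 179.94° = -11.98°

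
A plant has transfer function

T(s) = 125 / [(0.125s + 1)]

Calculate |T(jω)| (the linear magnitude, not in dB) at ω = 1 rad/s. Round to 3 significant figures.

At ω = 1 rad/s:
pole (1 + j1·0.125) = 1 + j0.125 → |·| ≈ 1.0078, ∠ ≈ 7.13°
|T| = 125 · 1 / (1.0078) ≈ 124.03

124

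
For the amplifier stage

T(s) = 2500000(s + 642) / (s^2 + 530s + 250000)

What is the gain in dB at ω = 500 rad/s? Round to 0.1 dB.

77.7 dB

At s = jω = j500:
zero (s+642): 642 + j500 → |·| = √(642²+500²) = √662164 ≈ 813.73, ∠ = arctan(500/642) ≈ 37.91°
quadratic: (j500)² + 530·j500 + 250000 = 0 + j265000 → |·| ≈ 2.65e+05, ∠ ≈ 90.00°
|T| = 2500000 · 813.73 / 2.65e+05 ≈ 7676.7
Gain = 20 log₁₀(7676.7) ≈ 77.70 dB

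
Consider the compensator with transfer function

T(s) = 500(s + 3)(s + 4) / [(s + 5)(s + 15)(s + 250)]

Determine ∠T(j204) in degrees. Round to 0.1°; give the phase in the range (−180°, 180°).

-35.6°

At s = jω = j204:
zero (s+3): 3 + j204 → |·| = √(3²+204²) = √41625 ≈ 204.02, ∠ = arctan(204/3) ≈ 89.16°
zero (s+4): 4 + j204 → |·| = √(4²+204²) = √41632 ≈ 204.04, ∠ = arctan(204/4) ≈ 88.88°
pole (s+5): 5 + j204 → |·| = √(5²+204²) = √41641 ≈ 204.06, ∠ = arctan(204/5) ≈ 88.60°
pole (s+15): 15 + j204 → |·| = √(15²+204²) = √41841 ≈ 204.55, ∠ = arctan(204/15) ≈ 85.79°
pole (s+250): 250 + j204 → |·| = √(250²+204²) = √104116 ≈ 322.67, ∠ = arctan(204/250) ≈ 39.21°
∠T = 178.04° − 213.60° = -35.56°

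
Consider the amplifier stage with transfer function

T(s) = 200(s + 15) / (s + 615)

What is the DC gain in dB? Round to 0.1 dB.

T(0) = 200·15 / (615) ≈ 4.878
20 log₁₀(4.878) ≈ 13.76 dB

13.8 dB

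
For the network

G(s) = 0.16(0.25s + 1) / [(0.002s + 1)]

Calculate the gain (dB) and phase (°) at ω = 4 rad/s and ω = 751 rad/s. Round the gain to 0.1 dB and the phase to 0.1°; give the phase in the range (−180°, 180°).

At ω = 4 rad/s:
zero (1 + j4·0.25) = 1 + j1 → |·| ≈ 1.4142, ∠ ≈ 45.00°
pole (1 + j4·0.002) = 1 + j0.008 → |·| ≈ 1, ∠ ≈ 0.46°
|G| = 0.16 · 1.4142 / (1) ≈ 0.22627
Gain = 20 log₁₀(0.22627) ≈ -12.91 dB
∠G = (45.00°) − (0.46°) = 44.54°

At ω = 751 rad/s:
zero (1 + j751·0.25) = 1 + j187.75 → |·| ≈ 187.75, ∠ ≈ 89.69°
pole (1 + j751·0.002) = 1 + j1.502 → |·| ≈ 1.8044, ∠ ≈ 56.35°
|G| = 0.16 · 187.75 / (1.8044) ≈ 16.648
Gain = 20 log₁₀(16.648) ≈ 24.43 dB
∠G = (89.69°) − (56.35°) = 33.34°

ω = 4: -12.9 dB, 44.5°; ω = 751: 24.4 dB, 33.3°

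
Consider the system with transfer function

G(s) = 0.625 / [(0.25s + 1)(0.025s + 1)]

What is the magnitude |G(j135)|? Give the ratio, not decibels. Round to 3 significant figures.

At ω = 135 rad/s:
pole (1 + j135·0.25) = 1 + j33.75 → |·| ≈ 33.765, ∠ ≈ 88.30°
pole (1 + j135·0.025) = 1 + j3.375 → |·| ≈ 3.52, ∠ ≈ 73.50°
|G| = 0.625 · 1 / (33.765 · 3.52) ≈ 0.0052586

0.00526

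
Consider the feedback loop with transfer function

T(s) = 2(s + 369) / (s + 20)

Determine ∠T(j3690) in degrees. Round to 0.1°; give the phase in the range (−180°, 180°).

-5.4°

At s = jω = j3690:
zero (s+369): 369 + j3690 → |·| = √(369²+3690²) = √13752261 ≈ 3708.4, ∠ = arctan(3690/369) ≈ 84.29°
pole (s+20): 20 + j3690 → |·| = √(20²+3690²) = √13616500 ≈ 3690.1, ∠ = arctan(3690/20) ≈ 89.69°
∠T = 84.29° − 89.69° = -5.40°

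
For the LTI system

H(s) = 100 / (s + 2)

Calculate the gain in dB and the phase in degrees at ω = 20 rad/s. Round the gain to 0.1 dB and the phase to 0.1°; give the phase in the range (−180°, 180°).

13.9 dB, -84.3°

Substitute s = j20:
Numerator: 100 = 100 + j0
Denominator: (j20) + 2 = 2 + j20
|N| = √(100² + 0²) ≈ 100, ∠N ≈ 0.00°
|D| = √(2² + 20²) ≈ 20.1, ∠D ≈ 84.29°
|H| = 100 / 20.1 ≈ 4.9751
Gain = 20 log₁₀(4.9751) ≈ 13.94 dB
∠H = 0.00° − 84.29° = -84.29°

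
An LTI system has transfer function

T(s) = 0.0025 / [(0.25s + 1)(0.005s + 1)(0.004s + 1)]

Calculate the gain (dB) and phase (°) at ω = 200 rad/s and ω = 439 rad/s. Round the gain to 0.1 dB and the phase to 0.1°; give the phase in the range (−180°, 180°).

ω = 200: -91.2 dB, -172.5°; ω = 439: -106.6 dB, 144.7°

At ω = 200 rad/s:
pole (1 + j200·0.25) = 1 + j50 → |·| ≈ 50.01, ∠ ≈ 88.85°
pole (1 + j200·0.005) = 1 + j1 → |·| ≈ 1.4142, ∠ ≈ 45.00°
pole (1 + j200·0.004) = 1 + j0.8 → |·| ≈ 1.2806, ∠ ≈ 38.66°
|T| = 0.0025 · 1 / (50.01 · 1.4142 · 1.2806) ≈ 2.7603e-05
Gain = 20 log₁₀(2.7603e-05) ≈ -91.18 dB
∠T = (0°) − (88.85° + 45.00° + 38.66°) = -172.51°

At ω = 439 rad/s:
pole (1 + j439·0.25) = 1 + j109.75 → |·| ≈ 109.75, ∠ ≈ 89.48°
pole (1 + j439·0.005) = 1 + j2.195 → |·| ≈ 2.4121, ∠ ≈ 65.51°
pole (1 + j439·0.004) = 1 + j1.756 → |·| ≈ 2.0208, ∠ ≈ 60.34°
|T| = 0.0025 · 1 / (109.75 · 2.4121 · 2.0208) ≈ 4.6732e-06
Gain = 20 log₁₀(4.6732e-06) ≈ -106.61 dB
∠T = (0°) − (89.48° + 65.51° + 60.34°) = -215.33° ≡ 144.67° (principal value)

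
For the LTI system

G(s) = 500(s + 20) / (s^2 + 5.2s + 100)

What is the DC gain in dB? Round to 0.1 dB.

G(0) = 500·20 / 100 = 100
20 log₁₀(100) ≈ 40.00 dB

40.0 dB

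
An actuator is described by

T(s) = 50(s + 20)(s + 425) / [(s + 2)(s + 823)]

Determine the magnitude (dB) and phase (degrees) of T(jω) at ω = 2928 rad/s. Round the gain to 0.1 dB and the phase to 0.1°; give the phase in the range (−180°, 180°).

At s = jω = j2928:
zero (s+20): 20 + j2928 → |·| = √(20²+2928²) = √8573584 ≈ 2928.1, ∠ = arctan(2928/20) ≈ 89.61°
zero (s+425): 425 + j2928 → |·| = √(425²+2928²) = √8753809 ≈ 2958.7, ∠ = arctan(2928/425) ≈ 81.74°
pole (s+2): 2 + j2928 → |·| = √(2²+2928²) = √8573188 ≈ 2928, ∠ = arctan(2928/2) ≈ 89.96°
pole (s+823): 823 + j2928 → |·| = √(823²+2928²) = √9250513 ≈ 3041.5, ∠ = arctan(2928/823) ≈ 74.30°
|T| = 50 · 8.6634e+06 / 8.9055e+06 ≈ 48.641
Gain = 20 log₁₀(48.641) ≈ 33.74 dB
∠T = 171.35° − 164.26° = 7.09°

33.7 dB, 7.1°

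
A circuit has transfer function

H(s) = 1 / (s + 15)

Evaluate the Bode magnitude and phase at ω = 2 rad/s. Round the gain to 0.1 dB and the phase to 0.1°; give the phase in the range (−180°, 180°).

Substitute s = j2:
Numerator: 1 = 1 + j0
Denominator: (j2) + 15 = 15 + j2
|N| = √(1² + 0²) ≈ 1, ∠N ≈ 0.00°
|D| = √(15² + 2²) ≈ 15.133, ∠D ≈ 7.59°
|H| = 1 / 15.133 ≈ 0.066081
Gain = 20 log₁₀(0.066081) ≈ -23.60 dB
∠H = 0.00° − 7.59° = -7.59°

-23.6 dB, -7.6°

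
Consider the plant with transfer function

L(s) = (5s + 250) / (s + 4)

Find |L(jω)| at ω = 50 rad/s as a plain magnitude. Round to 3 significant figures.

7.05

Substitute s = j50:
Numerator: 5(j50) + 250 = 250 + j250
Denominator: (j50) + 4 = 4 + j50
|N| = √(250² + 250²) ≈ 353.55, ∠N ≈ 45.00°
|D| = √(4² + 50²) ≈ 50.16, ∠D ≈ 85.43°
|L| = 353.55 / 50.16 ≈ 7.0484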